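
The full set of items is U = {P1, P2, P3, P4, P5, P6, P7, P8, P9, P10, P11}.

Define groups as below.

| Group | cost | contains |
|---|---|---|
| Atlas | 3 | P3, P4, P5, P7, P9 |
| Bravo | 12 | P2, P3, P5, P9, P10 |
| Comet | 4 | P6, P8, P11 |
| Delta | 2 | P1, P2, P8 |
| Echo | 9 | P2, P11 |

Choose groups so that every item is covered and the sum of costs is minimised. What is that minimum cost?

21

Atlas, Bravo, Comet, Delta together cover every item (Atlas ∪ Bravo ∪ Comet ∪ Delta = {P1, P2, P3, P4, P5, P6, P7, P8, P9, P10, P11}); total cost 3 + 12 + 4 + 2 = 21.
No covering selection has total cost below 21.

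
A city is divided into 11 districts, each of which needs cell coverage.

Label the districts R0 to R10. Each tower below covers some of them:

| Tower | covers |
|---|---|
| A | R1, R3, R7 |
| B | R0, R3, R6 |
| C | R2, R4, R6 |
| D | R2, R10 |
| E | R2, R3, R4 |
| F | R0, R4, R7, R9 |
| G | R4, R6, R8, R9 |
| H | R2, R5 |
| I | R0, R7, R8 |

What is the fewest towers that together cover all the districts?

5

Take {A, D, G, H, I}. Their union is {R0, R1, R2, R3, R4, R5, R6, R7, R8, R9, R10}, which is all 11 districts.
No 4 of the 9 towers cover everything (all 126 combinations miss at least one district), so 5 is optimal.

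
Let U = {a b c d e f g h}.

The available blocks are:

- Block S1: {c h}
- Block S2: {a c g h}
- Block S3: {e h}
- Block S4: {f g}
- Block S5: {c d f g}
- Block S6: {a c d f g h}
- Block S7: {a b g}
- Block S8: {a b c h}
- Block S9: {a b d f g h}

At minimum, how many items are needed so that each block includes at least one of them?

2

The 2 items {g, h} hit every block.
The blocks S4, S8 are pairwise disjoint, so any hitting set needs a separate item for each — at least 2. Hence 2 is optimal.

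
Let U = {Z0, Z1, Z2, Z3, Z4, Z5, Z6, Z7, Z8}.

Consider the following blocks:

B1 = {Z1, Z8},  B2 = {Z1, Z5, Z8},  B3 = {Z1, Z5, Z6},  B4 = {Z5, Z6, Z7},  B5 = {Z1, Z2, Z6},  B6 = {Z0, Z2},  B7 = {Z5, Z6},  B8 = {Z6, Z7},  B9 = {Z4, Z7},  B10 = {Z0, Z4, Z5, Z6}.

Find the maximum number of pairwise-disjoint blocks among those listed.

B1, B6, B7, B9 are pairwise disjoint (B1={Z1,Z8}; B6={Z0,Z2}; B7={Z5,Z6}; B9={Z4,Z7}).
Every remaining block overlaps one of these, and no 5 of the listed blocks are pairwise disjoint, so 4 is the maximum.

4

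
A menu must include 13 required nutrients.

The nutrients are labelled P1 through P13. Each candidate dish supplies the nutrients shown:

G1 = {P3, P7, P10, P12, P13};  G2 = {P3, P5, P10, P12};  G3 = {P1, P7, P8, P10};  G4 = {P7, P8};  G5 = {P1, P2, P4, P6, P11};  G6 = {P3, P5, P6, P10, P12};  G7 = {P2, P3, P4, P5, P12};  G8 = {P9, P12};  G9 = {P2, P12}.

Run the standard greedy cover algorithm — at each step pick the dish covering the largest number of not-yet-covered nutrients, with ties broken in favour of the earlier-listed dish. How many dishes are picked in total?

5

Greedy: pick G1 (covers 5 new) → pick G5 (covers 5 new) → pick G2 (covers 1 new) → pick G3 (covers 1 new) → pick G8 (covers 1 new). Total picks: 5.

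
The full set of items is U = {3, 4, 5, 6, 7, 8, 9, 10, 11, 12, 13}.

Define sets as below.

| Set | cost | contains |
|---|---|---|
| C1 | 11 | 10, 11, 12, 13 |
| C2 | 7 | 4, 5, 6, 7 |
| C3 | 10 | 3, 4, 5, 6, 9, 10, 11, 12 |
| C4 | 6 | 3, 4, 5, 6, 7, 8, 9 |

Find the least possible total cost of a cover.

C1, C4 together cover every item (C1 ∪ C4 = {3, 4, 5, 6, 7, 8, 9, 10, 11, 12, 13}); total cost 11 + 6 = 17.
No covering selection has total cost below 17.

17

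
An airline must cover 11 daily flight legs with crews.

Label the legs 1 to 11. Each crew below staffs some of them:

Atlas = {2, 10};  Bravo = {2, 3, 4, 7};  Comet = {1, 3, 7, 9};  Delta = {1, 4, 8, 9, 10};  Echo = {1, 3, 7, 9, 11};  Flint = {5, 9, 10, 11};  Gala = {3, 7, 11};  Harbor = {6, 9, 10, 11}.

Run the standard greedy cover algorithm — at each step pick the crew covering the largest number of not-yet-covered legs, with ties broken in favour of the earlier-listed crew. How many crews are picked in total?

4

Greedy: pick Delta (covers 5 new) → pick Bravo (covers 3 new) → pick Flint (covers 2 new) → pick Harbor (covers 1 new). Total picks: 4.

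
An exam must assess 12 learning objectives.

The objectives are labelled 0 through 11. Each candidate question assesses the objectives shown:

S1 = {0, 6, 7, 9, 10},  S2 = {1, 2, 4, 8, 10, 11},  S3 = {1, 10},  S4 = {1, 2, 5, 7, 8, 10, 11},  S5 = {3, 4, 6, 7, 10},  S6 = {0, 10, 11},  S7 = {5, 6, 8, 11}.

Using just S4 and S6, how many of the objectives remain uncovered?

4

Union of S4, S6 = {0, 1, 2, 5, 7, 8, 10, 11}.
Not covered: 3, 4, 6, 9 — 4 objectives.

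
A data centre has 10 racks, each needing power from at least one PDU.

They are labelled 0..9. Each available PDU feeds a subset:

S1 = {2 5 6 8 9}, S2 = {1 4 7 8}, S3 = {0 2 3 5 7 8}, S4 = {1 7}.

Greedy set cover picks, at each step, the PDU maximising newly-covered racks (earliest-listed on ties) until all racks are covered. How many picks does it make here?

3

Greedy: pick S3 (covers 6 new) → pick S1 (covers 2 new) → pick S2 (covers 2 new). Total picks: 3.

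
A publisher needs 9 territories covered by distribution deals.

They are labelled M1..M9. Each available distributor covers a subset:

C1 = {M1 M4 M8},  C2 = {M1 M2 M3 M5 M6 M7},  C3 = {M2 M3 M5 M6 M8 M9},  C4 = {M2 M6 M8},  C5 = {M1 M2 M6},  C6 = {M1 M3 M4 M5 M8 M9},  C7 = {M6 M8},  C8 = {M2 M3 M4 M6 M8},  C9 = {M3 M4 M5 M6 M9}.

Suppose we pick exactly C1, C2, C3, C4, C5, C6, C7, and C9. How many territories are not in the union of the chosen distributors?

Union of C1, C2, C3, C4, C5, C6, C7, C9 = {M1, M2, M3, M4, M5, M6, M7, M8, M9} — that's every territory, so 0 are uncovered.

0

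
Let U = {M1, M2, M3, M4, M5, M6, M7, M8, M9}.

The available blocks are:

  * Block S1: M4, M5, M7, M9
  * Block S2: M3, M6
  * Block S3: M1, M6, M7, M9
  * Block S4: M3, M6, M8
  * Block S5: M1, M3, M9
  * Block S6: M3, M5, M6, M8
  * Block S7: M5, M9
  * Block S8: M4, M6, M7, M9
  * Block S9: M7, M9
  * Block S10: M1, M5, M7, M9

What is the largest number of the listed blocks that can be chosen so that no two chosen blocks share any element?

S1, S4 are pairwise disjoint (S1={M4,M5,M7,M9}; S4={M3,M6,M8}).
Every remaining block overlaps one of these, and no 3 of the listed blocks are pairwise disjoint, so 2 is the maximum.

2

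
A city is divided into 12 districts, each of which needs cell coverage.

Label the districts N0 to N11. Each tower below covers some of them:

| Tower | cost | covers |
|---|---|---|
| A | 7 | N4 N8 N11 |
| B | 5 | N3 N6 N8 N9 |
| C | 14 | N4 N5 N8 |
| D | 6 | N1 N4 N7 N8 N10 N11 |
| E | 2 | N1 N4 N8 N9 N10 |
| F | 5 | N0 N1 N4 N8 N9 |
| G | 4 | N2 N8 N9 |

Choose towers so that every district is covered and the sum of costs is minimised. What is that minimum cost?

B, C, D, F, G together cover every district (B ∪ C ∪ D ∪ F ∪ G = {N0, N1, N2, N3, N4, N5, N6, N7, N8, N9, N10, N11}); total cost 5 + 14 + 6 + 5 + 4 = 34.
The greedy pick E, B, D, G, F, C costs 36; no covering selection beats 34.

34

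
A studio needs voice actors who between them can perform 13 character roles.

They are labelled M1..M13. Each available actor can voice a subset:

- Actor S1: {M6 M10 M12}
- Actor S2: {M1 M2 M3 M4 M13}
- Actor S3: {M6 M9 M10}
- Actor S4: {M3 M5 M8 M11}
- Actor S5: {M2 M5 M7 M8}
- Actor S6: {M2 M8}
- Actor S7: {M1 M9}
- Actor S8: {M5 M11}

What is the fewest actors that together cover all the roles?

5

S1 and S2 and S3 and S4 and S5 together: S1 ∪ S2 ∪ S3 ∪ S4 ∪ S5 = {M1, M2, M3, M4, M5, M6, M7, M8, M9, M10, M11, M12, M13} — every role is covered.
No 4 of the 8 actors cover everything (all 70 combinations miss at least one role), so 5 is optimal.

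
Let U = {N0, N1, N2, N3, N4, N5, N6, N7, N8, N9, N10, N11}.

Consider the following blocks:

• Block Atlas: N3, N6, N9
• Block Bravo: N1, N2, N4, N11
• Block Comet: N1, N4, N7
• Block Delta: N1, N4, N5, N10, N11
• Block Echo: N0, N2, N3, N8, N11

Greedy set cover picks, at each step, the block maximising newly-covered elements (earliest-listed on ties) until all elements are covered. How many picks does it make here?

4

Greedy: pick Delta (covers 5 new) → pick Echo (covers 4 new) → pick Atlas (covers 2 new) → pick Comet (covers 1 new). Total picks: 4.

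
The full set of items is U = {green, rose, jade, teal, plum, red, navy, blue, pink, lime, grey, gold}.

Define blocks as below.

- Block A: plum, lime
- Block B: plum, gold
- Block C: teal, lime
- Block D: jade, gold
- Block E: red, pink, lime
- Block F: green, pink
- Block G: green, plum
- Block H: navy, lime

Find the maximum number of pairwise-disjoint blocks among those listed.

D, E, G are pairwise disjoint (D={jade,gold}; E={red,pink,lime}; G={green,plum}).
Every remaining block overlaps one of these, and no 4 of the listed blocks are pairwise disjoint, so 3 is the maximum.

3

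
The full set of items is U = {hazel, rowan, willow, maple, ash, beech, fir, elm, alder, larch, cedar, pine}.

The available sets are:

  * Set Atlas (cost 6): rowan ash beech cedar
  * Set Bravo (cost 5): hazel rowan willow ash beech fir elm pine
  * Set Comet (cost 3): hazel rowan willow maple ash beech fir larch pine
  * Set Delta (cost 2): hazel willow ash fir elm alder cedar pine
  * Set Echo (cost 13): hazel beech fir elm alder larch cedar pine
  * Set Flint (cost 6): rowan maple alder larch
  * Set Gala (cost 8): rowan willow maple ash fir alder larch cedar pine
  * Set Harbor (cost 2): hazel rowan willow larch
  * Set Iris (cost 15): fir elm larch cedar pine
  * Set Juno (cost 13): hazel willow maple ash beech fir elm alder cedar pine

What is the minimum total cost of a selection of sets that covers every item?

5

Comet, Delta together cover every item (Comet ∪ Delta = {hazel, rowan, willow, maple, ash, beech, fir, elm, alder, larch, cedar, pine}); total cost 3 + 2 = 5.
No covering selection has total cost below 5.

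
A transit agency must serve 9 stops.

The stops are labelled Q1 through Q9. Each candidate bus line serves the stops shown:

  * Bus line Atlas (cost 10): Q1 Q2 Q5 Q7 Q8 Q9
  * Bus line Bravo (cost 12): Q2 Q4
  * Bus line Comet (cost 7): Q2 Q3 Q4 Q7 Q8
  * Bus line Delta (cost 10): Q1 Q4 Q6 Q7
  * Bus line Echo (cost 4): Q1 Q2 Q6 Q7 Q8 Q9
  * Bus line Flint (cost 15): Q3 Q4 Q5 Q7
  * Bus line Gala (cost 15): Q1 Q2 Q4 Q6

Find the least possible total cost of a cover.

Echo, Flint together cover every stop (Echo ∪ Flint = {Q1, Q2, Q3, Q4, Q5, Q6, Q7, Q8, Q9}); total cost 4 + 15 = 19.
The greedy pick Echo, Comet, Atlas costs 21; no covering selection beats 19.

19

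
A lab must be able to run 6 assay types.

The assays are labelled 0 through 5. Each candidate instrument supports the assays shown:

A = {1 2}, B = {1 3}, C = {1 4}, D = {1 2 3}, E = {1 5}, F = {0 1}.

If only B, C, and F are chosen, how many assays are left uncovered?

Union of B, C, F = {0, 1, 3, 4}.
Not covered: 2, 5 — 2 assays.

2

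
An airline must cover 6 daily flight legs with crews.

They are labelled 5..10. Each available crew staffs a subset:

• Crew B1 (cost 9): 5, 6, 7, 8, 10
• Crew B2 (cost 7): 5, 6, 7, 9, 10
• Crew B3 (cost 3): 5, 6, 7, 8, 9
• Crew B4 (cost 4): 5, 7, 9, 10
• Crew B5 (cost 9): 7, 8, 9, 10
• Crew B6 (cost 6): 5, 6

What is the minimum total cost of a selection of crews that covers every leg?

7

B3, B4 together cover every leg (B3 ∪ B4 = {5, 6, 7, 8, 9, 10}); total cost 3 + 4 = 7.
No covering selection has total cost below 7.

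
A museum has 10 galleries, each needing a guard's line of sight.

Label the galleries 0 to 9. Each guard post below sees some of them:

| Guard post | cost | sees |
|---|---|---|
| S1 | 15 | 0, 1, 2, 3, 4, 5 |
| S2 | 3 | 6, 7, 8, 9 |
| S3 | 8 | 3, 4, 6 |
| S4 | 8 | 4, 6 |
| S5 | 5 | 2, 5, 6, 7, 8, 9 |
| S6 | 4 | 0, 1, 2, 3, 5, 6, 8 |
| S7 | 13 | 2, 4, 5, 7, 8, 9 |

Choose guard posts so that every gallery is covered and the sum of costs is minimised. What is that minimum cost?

S2, S3, S6 together cover every gallery (S2 ∪ S3 ∪ S6 = {0, 1, 2, 3, 4, 5, 6, 7, 8, 9}); total cost 3 + 8 + 4 = 15.
No covering selection has total cost below 15.

15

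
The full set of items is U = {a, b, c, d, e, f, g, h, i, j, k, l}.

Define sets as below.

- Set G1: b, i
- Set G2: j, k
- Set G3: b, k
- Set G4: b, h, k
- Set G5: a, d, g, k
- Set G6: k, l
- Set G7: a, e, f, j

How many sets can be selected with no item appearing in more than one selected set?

G1, G6, G7 are pairwise disjoint (G1={b,i}; G6={k,l}; G7={a,e,f,j}).
Every remaining set overlaps one of these, and no 4 of the listed sets are pairwise disjoint, so 3 is the maximum.

3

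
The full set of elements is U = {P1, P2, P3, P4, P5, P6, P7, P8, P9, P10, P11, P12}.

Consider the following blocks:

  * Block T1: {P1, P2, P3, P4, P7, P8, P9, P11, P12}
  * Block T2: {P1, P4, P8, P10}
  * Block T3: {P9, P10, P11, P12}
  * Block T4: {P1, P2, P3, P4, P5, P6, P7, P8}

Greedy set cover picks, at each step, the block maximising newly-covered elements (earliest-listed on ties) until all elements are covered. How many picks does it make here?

Greedy: pick T1 (covers 9 new) → pick T4 (covers 2 new) → pick T2 (covers 1 new). Total picks: 3.
(The true minimum cover uses only 2 blocks, so greedy is not optimal here.)

3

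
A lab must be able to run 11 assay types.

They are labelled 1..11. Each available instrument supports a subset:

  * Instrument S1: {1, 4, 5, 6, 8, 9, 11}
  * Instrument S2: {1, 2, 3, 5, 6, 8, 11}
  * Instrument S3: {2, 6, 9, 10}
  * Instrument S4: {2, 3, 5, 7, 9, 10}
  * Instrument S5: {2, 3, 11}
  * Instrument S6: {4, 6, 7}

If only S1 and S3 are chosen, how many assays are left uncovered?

Union of S1, S3 = {1, 2, 4, 5, 6, 8, 9, 10, 11}.
Not covered: 3, 7 — 2 assays.

2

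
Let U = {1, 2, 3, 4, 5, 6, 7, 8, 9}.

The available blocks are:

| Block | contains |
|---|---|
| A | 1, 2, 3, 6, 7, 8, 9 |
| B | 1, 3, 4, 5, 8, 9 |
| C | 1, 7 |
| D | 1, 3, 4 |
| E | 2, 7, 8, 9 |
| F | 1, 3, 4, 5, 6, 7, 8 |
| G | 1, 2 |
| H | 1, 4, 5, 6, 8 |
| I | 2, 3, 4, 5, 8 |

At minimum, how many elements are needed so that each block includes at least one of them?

2

T = {1, 2} meets every block (each contains at least one member of T), and |T| = 2.
The blocks D, E are pairwise disjoint, so any hitting set needs a separate element for each — at least 2. Hence 2 is optimal.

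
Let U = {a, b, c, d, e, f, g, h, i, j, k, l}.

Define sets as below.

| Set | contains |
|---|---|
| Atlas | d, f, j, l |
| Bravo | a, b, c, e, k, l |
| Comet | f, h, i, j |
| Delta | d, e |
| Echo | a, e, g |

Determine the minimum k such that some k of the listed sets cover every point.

Atlas and Bravo and Comet and Echo together: Atlas ∪ Bravo ∪ Comet ∪ Echo = {a, b, c, d, e, f, g, h, i, j, k, l} — every point is covered.
Only Echo contains g, so Echo is forced; the remaining 9 points need at least 3 more sets (each remaining set adds at most 4) — so at least 4 sets are needed, and 4 is optimal.

4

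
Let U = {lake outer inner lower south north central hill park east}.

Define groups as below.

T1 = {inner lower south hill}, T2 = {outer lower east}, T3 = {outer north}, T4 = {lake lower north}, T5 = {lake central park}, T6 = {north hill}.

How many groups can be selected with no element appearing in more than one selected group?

3

T1, T3, T5 are pairwise disjoint (T1={inner,lower,south,hill}; T3={outer,north}; T5={lake,central,park}).
Every remaining group overlaps one of these, and no 4 of the listed groups are pairwise disjoint, so 3 is the maximum.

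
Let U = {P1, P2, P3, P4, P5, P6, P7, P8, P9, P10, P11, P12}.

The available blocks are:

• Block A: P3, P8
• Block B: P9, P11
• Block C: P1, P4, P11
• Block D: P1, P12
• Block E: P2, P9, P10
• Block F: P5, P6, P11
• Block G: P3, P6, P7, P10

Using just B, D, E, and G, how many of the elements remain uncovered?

3

Union of B, D, E, G = {P1, P2, P3, P6, P7, P9, P10, P11, P12}.
Not covered: P4, P5, P8 — 3 elements.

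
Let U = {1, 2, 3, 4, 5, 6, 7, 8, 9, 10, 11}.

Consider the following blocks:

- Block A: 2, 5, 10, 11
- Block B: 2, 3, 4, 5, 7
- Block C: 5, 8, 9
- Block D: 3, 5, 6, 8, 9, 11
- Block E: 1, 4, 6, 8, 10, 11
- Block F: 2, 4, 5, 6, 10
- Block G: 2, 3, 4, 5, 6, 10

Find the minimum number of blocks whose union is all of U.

3

B, D, and E cover everything between them: the union {1, 2, 3, 4, 5, 6, 7, 8, 9, 10, 11} is all of U.
Only E contains 1, so E is forced; the remaining 5 items need at least 2 more blocks (each remaining block adds at most 4) — so at least 3 blocks are needed, and 3 is optimal.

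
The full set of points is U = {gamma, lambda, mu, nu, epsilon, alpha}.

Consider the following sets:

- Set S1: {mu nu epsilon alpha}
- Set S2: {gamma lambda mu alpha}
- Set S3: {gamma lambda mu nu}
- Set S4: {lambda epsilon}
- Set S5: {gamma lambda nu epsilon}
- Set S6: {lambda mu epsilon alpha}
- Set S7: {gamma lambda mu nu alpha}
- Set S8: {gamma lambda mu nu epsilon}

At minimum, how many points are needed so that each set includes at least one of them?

2

The 2 points {lambda, mu} hit every set.
No single point lies in every set, so at least 2 are needed and 2 is optimal.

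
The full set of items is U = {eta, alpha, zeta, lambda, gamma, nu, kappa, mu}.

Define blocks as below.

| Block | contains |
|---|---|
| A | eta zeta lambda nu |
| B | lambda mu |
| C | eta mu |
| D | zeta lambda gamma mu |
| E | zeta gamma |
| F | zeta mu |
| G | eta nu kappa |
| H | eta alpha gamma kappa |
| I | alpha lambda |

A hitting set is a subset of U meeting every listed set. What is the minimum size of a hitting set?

Take T = {eta, zeta, lambda}. Each listed block contains at least one of these, so T is a hitting set of size 3.
The blocks C, E, I are pairwise disjoint, so any hitting set needs a separate item for each — at least 3. Hence 3 is optimal.

3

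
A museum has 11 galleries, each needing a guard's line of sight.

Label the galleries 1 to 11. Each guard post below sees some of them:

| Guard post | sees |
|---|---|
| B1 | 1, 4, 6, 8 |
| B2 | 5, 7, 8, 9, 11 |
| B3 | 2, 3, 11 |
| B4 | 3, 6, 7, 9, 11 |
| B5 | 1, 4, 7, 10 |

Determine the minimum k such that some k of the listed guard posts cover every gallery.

4

B2 and B3 and B4 and B5 together: B2 ∪ B3 ∪ B4 ∪ B5 = {1, 2, 3, 4, 5, 6, 7, 8, 9, 10, 11} — every gallery is covered.
No 3 of the 5 guard posts cover everything (all 10 combinations miss at least one gallery), so 4 is optimal.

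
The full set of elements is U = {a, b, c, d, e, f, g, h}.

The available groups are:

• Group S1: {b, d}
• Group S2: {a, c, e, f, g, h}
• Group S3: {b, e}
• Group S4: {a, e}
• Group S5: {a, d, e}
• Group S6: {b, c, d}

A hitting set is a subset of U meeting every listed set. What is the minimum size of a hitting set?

Take T = {d, e}. Each listed group contains at least one of these, so T is a hitting set of size 2.
The groups S1, S4 are pairwise disjoint, so any hitting set needs a separate element for each — at least 2. Hence 2 is optimal.

2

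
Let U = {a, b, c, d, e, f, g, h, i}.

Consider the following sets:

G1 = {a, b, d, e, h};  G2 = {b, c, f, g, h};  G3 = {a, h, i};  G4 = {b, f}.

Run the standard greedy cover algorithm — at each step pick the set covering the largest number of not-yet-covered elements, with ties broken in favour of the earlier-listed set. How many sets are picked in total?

Greedy: pick G1 (covers 5 new) → pick G2 (covers 3 new) → pick G3 (covers 1 new). Total picks: 3.

3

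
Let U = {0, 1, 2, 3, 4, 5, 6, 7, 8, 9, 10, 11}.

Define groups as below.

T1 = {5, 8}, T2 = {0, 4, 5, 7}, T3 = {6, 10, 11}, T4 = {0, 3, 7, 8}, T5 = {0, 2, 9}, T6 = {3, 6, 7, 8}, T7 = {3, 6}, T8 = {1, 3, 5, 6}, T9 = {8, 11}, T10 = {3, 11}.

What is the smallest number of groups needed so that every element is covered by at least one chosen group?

5

T1, T2, T3, T5, and T8 cover everything between them: the union {0, 1, 2, 3, 4, 5, 6, 7, 8, 9, 10, 11} is all of U.
No 4 of the 10 groups cover everything (all 210 combinations miss at least one element), so 5 is optimal.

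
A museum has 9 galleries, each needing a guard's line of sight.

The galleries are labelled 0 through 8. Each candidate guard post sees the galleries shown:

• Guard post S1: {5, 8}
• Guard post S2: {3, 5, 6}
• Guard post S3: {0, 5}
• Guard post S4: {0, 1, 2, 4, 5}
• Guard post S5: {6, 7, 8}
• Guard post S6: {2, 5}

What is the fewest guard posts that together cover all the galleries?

S2 and S4 and S5 together: S2 ∪ S4 ∪ S5 = {0, 1, 2, 3, 4, 5, 6, 7, 8} — every gallery is covered.
Only S4 contains 1, so S4 is forced; the remaining 4 galleries need at least 2 more guard posts (each remaining guard post adds at most 3) — so at least 3 guard posts are needed, and 3 is optimal.

3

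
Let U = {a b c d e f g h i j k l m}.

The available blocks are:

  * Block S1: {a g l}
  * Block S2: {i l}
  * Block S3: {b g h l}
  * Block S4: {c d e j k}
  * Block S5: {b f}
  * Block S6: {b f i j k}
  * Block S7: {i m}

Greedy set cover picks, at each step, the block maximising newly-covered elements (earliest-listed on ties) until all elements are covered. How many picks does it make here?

5

Greedy: pick S4 (covers 5 new) → pick S3 (covers 4 new) → pick S6 (covers 2 new) → pick S1 (covers 1 new) → pick S7 (covers 1 new). Total picks: 5.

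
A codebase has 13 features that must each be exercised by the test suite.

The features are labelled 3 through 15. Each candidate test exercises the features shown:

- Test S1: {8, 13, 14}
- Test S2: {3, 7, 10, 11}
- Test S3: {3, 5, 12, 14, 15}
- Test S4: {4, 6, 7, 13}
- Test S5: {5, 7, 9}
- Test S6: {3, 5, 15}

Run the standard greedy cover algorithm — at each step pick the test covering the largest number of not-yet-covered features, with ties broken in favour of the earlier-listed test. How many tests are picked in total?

5

Greedy: pick S3 (covers 5 new) → pick S4 (covers 4 new) → pick S2 (covers 2 new) → pick S1 (covers 1 new) → pick S5 (covers 1 new). Total picks: 5.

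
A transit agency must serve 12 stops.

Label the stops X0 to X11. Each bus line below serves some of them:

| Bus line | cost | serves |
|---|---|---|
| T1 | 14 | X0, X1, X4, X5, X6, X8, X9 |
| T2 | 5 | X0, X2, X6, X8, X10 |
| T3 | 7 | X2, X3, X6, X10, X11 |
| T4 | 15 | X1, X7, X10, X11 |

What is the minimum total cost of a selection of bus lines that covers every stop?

36

T1, T3, T4 together cover every stop (T1 ∪ T3 ∪ T4 = {X0, X1, X2, X3, X4, X5, X6, X7, X8, X9, X10, X11}); total cost 14 + 7 + 15 = 36.
The greedy pick T2, T1, T3, T4 costs 41; no covering selection beats 36.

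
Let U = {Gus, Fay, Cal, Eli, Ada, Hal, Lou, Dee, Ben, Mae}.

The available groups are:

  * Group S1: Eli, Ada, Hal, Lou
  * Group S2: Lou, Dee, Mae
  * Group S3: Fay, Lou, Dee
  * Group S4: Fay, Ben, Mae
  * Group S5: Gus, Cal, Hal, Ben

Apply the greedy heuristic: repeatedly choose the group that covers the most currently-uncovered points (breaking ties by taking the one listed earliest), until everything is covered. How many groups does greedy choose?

Greedy: pick S1 (covers 4 new) → pick S4 (covers 3 new) → pick S5 (covers 2 new) → pick S2 (covers 1 new). Total picks: 4.

4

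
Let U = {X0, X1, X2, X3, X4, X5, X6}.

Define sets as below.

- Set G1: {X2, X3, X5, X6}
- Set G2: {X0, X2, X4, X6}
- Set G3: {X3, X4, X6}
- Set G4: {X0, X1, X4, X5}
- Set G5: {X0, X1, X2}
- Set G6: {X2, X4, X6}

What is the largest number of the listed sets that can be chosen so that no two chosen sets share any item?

2

G3, G5 are pairwise disjoint (G3={X3,X4,X6}; G5={X0,X1,X2}).
Every remaining set overlaps one of these, and no 3 of the listed sets are pairwise disjoint, so 2 is the maximum.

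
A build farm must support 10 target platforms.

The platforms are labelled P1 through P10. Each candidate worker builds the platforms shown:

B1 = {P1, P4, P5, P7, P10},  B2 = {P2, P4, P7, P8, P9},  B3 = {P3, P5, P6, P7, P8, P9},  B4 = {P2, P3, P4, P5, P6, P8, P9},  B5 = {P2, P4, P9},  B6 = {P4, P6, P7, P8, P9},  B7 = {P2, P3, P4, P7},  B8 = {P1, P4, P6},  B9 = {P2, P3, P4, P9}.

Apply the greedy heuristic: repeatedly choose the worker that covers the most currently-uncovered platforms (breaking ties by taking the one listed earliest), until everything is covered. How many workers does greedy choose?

Greedy: pick B4 (covers 7 new) → pick B1 (covers 3 new). Total picks: 2.

2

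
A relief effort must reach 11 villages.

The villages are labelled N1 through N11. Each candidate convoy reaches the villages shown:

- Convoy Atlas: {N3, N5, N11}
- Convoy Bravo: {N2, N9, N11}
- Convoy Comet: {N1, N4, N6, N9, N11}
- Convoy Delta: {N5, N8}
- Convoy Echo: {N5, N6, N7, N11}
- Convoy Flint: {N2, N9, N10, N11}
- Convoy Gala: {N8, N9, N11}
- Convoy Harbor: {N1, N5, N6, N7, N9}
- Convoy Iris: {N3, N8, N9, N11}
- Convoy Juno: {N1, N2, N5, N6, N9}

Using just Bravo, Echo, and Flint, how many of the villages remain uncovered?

Union of Bravo, Echo, Flint = {N2, N5, N6, N7, N9, N10, N11}.
Not covered: N1, N3, N4, N8 — 4 villages.

4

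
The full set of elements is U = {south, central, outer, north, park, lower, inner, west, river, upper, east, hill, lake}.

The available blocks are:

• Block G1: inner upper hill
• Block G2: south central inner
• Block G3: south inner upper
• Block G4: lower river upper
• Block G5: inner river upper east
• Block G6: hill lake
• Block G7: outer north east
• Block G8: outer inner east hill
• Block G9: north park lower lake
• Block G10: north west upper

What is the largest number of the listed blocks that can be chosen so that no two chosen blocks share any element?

G2, G4, G6, G7 are pairwise disjoint (G2={south,central,inner}; G4={lower,river,upper}; G6={hill,lake}; G7={outer,north,east}).
Every remaining block overlaps one of these, and no 5 of the listed blocks are pairwise disjoint, so 4 is the maximum.

4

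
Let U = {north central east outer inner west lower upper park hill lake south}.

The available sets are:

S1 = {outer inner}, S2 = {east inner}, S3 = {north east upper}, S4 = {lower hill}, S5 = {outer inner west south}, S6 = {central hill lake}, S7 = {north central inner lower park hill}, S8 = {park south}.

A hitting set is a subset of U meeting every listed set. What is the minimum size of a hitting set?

4

H = {east, inner, park, hill} meets every set (each contains at least one member of H), and |H| = 4.
The sets S1, S3, S6, S8 are pairwise disjoint, so any hitting set needs a separate point for each — at least 4. Hence 4 is optimal.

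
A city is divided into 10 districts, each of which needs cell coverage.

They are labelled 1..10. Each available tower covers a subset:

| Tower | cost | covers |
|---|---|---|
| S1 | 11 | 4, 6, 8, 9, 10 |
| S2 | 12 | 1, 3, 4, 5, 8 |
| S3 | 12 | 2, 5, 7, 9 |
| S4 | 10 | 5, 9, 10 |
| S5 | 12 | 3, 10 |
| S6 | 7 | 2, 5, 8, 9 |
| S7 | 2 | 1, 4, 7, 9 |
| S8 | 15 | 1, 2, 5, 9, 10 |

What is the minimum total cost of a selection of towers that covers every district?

S1, S2, S6, S7 together cover every district (S1 ∪ S2 ∪ S6 ∪ S7 = {1, 2, 3, 4, 5, 6, 7, 8, 9, 10}); total cost 11 + 12 + 7 + 2 = 32.
No covering selection has total cost below 32.

32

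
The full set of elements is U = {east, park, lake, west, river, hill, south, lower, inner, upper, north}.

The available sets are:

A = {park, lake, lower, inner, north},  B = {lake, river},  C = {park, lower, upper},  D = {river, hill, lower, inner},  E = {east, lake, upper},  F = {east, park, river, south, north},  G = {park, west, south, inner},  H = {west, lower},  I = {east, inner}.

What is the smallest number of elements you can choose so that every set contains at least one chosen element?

4

T = {east, lake, west, lower} meets every set (each contains at least one member of T), and |T| = 4.
No choice of 3 elements meets every set, so 4 is the minimum.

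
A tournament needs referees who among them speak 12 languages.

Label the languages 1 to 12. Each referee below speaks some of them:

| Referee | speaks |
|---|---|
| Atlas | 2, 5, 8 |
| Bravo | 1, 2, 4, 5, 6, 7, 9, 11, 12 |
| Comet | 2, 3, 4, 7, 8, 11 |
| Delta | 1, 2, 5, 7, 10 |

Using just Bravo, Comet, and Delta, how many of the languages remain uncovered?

Union of Bravo, Comet, Delta = {1, 2, 3, 4, 5, 6, 7, 8, 9, 10, 11, 12} — that's every language, so 0 are uncovered.

0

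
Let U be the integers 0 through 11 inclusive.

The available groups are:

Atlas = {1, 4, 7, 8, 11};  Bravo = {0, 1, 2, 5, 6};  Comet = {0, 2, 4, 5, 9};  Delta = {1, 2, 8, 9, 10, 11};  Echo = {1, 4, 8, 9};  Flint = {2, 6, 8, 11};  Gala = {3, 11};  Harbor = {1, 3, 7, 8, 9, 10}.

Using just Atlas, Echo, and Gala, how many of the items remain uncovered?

Union of Atlas, Echo, Gala = {1, 3, 4, 7, 8, 9, 11}.
Not covered: 0, 2, 5, 6, 10 — 5 items.

5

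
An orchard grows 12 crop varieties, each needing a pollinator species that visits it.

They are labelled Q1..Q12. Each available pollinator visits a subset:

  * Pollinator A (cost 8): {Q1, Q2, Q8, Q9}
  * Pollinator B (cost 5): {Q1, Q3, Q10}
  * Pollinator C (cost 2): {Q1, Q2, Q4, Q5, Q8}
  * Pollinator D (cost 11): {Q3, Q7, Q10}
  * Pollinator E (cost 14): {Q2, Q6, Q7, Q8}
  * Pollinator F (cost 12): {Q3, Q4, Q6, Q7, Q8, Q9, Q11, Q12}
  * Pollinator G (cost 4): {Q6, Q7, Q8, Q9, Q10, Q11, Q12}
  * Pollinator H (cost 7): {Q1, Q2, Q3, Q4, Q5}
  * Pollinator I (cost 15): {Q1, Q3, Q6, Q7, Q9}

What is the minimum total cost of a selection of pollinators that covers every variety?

11

B, C, G together cover every variety (B ∪ C ∪ G = {Q1, Q2, Q3, Q4, Q5, Q6, Q7, Q8, Q9, Q10, Q11, Q12}); total cost 5 + 2 + 4 = 11.
No covering selection has total cost below 11.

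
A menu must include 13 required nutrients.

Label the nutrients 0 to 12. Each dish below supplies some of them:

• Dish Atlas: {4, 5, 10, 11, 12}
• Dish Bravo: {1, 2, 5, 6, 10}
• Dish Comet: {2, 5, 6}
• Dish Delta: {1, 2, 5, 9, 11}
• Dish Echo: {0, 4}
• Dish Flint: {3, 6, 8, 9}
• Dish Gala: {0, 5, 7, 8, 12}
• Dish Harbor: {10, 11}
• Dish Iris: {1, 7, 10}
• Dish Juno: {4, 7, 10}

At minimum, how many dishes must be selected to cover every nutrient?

Atlas and Bravo and Flint and Gala together: Atlas ∪ Bravo ∪ Flint ∪ Gala = {0, 1, 2, 3, 4, 5, 6, 7, 8, 9, 10, 11, 12} — every nutrient is covered.
No 3 of the 10 dishes cover everything (all 120 combinations miss at least one nutrient), so 4 is optimal.

4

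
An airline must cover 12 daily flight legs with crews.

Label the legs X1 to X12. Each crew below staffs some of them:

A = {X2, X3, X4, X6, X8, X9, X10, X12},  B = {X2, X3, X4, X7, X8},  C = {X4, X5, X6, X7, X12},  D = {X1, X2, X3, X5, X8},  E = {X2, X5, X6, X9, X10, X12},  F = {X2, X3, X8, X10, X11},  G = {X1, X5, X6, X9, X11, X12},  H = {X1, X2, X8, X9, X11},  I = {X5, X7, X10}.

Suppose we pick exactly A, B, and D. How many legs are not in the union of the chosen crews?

1

Union of A, B, D = {X1, X2, X3, X4, X5, X6, X7, X8, X9, X10, X12}.
Not covered: X11 — 1 leg.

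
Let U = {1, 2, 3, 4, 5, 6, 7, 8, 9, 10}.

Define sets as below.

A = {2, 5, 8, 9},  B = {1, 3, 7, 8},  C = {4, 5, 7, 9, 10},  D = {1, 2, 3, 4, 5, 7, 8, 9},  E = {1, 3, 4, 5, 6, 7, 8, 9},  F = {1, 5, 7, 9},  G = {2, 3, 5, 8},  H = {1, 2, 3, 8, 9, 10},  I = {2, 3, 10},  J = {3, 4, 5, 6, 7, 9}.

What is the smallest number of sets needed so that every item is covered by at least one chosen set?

2

Take {E, H}. Their union is {1, 2, 3, 4, 5, 6, 7, 8, 9, 10}, which is all 10 items.
No single set has all 10 items (the largest, D, has 8), so 2 is optimal.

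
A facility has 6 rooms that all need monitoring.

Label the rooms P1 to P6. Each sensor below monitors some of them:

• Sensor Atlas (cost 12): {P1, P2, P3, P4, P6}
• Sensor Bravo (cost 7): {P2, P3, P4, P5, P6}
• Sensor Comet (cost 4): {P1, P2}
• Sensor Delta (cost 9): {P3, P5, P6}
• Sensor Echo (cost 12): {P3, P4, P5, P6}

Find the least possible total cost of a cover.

11

Bravo, Comet together cover every room (Bravo ∪ Comet = {P1, P2, P3, P4, P5, P6}); total cost 7 + 4 = 11.
No covering selection has total cost below 11.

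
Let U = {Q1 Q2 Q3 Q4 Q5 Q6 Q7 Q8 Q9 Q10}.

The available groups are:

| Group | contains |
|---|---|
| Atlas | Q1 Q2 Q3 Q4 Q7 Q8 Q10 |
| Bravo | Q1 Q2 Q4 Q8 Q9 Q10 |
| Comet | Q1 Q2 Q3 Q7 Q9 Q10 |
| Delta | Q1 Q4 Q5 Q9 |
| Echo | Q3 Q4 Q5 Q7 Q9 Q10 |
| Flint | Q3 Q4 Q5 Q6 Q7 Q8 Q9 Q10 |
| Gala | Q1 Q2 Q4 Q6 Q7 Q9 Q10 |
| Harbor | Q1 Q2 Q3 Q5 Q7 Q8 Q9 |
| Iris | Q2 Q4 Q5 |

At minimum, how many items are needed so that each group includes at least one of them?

Take H = {Q2, Q9}. Each listed group contains at least one of these, so H is a hitting set of size 2.
No single item lies in every group, so at least 2 are needed and 2 is optimal.

2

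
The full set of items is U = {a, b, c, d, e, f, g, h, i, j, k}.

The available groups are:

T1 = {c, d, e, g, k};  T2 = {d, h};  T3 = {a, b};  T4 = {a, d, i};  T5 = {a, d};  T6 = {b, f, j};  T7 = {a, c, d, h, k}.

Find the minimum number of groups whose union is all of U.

4

T1 and T4 and T6 and T7 together: T1 ∪ T4 ∪ T6 ∪ T7 = {a, b, c, d, e, f, g, h, i, j, k} — every item is covered.
No 3 of the 7 groups cover everything (all 35 combinations miss at least one item), so 4 is optimal.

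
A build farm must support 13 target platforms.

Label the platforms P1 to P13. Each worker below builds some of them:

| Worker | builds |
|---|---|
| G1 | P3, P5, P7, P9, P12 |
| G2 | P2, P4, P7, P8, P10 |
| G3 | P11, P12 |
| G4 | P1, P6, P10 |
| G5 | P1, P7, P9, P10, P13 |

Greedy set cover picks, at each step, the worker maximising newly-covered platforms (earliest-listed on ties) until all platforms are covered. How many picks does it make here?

5

Greedy: pick G1 (covers 5 new) → pick G2 (covers 4 new) → pick G4 (covers 2 new) → pick G3 (covers 1 new) → pick G5 (covers 1 new). Total picks: 5.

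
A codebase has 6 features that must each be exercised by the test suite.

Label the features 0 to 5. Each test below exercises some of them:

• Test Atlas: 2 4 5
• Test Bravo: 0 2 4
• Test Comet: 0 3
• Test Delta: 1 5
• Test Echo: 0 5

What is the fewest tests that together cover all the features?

Atlas and Comet and Delta together: Atlas ∪ Comet ∪ Delta = {0, 1, 2, 3, 4, 5} — every feature is covered.
Only Delta contains 1, so Delta is forced; the remaining 4 features need at least 2 more tests (each remaining test adds at most 3) — so at least 3 tests are needed, and 3 is optimal.

3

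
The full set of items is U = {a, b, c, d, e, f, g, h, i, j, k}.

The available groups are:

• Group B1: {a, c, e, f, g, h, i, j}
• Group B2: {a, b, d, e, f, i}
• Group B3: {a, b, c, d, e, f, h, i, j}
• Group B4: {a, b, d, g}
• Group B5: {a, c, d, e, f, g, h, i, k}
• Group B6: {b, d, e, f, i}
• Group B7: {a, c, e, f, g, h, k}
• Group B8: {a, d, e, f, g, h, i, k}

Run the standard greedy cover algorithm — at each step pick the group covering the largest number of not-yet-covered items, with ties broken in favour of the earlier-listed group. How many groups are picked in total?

Greedy: pick B3 (covers 9 new) → pick B5 (covers 2 new). Total picks: 2.

2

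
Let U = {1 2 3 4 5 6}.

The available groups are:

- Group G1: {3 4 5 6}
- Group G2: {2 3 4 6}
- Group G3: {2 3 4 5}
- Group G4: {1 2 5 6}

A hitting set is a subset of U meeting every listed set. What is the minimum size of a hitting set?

2

Take H = {1, 4}. Each listed group contains at least one of these, so H is a hitting set of size 2.
No single element lies in every group, so at least 2 are needed and 2 is optimal.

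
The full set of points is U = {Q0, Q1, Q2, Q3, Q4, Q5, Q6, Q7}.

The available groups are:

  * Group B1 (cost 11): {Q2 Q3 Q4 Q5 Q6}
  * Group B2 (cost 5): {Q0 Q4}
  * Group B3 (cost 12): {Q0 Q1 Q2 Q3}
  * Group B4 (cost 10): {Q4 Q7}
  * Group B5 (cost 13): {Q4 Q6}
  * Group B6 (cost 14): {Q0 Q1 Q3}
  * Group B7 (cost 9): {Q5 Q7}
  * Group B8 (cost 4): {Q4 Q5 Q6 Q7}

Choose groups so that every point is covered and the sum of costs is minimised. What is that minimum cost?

B3, B8 together cover every point (B3 ∪ B8 = {Q0, Q1, Q2, Q3, Q4, Q5, Q6, Q7}); total cost 12 + 4 = 16.
No covering selection has total cost below 16.

16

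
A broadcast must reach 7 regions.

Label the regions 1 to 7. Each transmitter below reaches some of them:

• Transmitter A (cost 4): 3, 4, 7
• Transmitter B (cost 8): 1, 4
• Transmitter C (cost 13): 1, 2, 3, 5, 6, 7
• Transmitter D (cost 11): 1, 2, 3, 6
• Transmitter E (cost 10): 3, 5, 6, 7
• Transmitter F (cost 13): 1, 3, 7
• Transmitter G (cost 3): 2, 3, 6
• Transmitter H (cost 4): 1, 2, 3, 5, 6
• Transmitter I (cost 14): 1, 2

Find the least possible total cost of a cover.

8

A, H together cover every region (A ∪ H = {1, 2, 3, 4, 5, 6, 7}); total cost 4 + 4 = 8.
No covering selection has total cost below 8.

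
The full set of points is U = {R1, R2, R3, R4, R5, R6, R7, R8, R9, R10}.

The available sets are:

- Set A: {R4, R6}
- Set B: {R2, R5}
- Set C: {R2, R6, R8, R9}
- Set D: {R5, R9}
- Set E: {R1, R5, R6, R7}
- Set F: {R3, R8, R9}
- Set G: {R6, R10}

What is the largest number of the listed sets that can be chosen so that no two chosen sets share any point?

3

B, F, G are pairwise disjoint (B={R2,R5}; F={R3,R8,R9}; G={R6,R10}).
Every remaining set overlaps one of these, and no 4 of the listed sets are pairwise disjoint, so 3 is the maximum.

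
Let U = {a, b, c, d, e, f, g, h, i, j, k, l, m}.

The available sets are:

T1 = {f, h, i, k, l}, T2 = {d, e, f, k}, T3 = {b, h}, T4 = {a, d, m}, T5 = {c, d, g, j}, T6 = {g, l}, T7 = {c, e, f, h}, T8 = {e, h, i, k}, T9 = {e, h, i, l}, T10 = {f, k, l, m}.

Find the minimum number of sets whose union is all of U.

Take {T1, T3, T4, T5, T9}. Their union is {a, b, c, d, e, f, g, h, i, j, k, l, m}, which is all 13 elements.
No 4 of the 10 sets cover everything (all 210 combinations miss at least one element), so 5 is optimal.

5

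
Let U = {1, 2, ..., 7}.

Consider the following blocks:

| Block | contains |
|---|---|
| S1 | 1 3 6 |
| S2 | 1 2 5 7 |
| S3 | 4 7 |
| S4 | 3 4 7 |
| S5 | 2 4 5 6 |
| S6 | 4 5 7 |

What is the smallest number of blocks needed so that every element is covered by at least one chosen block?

3

S1 and S2 and S4 together: S1 ∪ S2 ∪ S4 = {1, 2, 3, 4, 5, 6, 7} — every element is covered.
No 2 of the 6 blocks cover everything (all 15 combinations miss at least one element), so 3 is optimal.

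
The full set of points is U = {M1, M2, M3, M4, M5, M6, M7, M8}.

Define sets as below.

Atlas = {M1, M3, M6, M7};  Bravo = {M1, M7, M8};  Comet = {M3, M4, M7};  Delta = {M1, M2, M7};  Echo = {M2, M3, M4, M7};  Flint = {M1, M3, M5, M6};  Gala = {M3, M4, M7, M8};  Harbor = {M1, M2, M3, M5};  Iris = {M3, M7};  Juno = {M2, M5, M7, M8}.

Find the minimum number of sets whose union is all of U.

Bravo and Echo and Flint together: Bravo ∪ Echo ∪ Flint = {M1, M2, M3, M4, M5, M6, M7, M8} — every point is covered.
No 2 of the 10 sets cover everything (all 45 combinations miss at least one point), so 3 is optimal.

3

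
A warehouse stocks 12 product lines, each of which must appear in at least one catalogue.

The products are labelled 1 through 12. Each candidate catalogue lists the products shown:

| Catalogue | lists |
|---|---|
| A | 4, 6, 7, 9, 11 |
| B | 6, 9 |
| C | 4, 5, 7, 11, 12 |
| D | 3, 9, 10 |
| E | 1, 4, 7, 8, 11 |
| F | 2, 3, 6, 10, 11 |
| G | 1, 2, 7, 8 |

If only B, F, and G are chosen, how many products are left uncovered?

3

Union of B, F, G = {1, 2, 3, 6, 7, 8, 9, 10, 11}.
Not covered: 4, 5, 12 — 3 products.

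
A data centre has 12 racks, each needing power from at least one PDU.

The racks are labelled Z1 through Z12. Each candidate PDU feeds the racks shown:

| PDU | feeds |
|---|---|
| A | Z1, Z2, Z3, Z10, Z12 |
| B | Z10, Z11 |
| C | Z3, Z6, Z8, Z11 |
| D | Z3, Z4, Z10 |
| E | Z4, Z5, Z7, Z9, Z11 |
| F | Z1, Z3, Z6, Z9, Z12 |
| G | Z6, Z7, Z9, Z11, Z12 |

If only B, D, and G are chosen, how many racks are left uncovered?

4

Union of B, D, G = {Z3, Z4, Z6, Z7, Z9, Z10, Z11, Z12}.
Not covered: Z1, Z2, Z5, Z8 — 4 racks.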